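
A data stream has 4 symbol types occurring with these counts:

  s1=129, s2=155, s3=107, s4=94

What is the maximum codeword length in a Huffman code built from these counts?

Merge the two lowest-weight nodes at each step:
merge s4(94) and s3(107): 201
merge s1(129) and s2(155): 284
merge 201 and 284: 485
The first pair merged (s4, s3) ends up deepest, at depth 2.

2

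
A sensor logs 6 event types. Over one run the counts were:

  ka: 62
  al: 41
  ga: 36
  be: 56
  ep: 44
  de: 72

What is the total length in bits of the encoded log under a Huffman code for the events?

Greedily combine the two least-frequent nodes:
merge ga(36) and al(41): 77
merge ep(44) and be(56): 100
merge ka(62) and de(72): 134
merge 77 and 100: 177
merge 134 and 177: 311
The encoded length is the sum of every internal node's weight: 77 + 100 + 134 + 177 + 311 = 799 bits.

799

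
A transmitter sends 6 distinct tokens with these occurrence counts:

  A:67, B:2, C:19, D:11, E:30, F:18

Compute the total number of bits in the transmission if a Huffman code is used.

Build the Huffman tree bottom-up:
B(2) + D(11) → 13
13 + F(18) → 31
C(19) + E(30) → 49
31 + 49 → 80
A(67) + 80 → 147
Each symbol's bit-cost is frequency × depth; summing gives 320 bits (equivalently 13 + 31 + 49 + 80 + 147).

320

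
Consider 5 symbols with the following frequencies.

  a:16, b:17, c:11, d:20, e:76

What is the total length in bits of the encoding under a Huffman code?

Merge the two smallest weights repeatedly:
c(11) + a(16) → 27
b(17) + d(20) → 37
27 + 37 → 64
64 + e(76) → 140
The encoded length is the sum of every internal node's weight: 27 + 37 + 64 + 140 = 268 bits.

268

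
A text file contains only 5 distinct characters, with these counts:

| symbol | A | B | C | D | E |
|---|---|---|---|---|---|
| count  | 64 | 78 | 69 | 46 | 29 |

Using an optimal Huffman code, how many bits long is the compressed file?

Greedily combine the two least-frequent nodes:
E(29) + D(46) → 75
A(64) + C(69) → 133
75 + B(78) → 153
133 + 153 → 286
Total encoded bits = sum of merged weights = 75 + 133 + 153 + 286 = 647.

647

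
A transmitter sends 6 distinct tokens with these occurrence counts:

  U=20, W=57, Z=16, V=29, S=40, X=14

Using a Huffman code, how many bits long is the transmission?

431

Build the Huffman tree bottom-up:
combine X(14), Z(16) → 30
combine U(20), V(29) → 49
combine 30, S(40) → 70
combine 49, W(57) → 106
combine 70, 106 → 176
Each symbol's bit-cost is frequency × depth; summing gives 431 bits (equivalently 30 + 49 + 70 + 106 + 176).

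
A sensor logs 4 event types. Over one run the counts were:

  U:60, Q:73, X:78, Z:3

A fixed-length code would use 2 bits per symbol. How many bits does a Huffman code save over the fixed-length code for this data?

15

Fixed-length: 2 bits × 214 symbols = 428 bits.
Huffman merges:
merge Z(3) and U(60): 63
merge 63 and Q(73): 136
merge X(78) and 136: 214
Huffman total = 63 + 136 + 214 = 413 bits.
Saving = 428 − 413 = 15 bits.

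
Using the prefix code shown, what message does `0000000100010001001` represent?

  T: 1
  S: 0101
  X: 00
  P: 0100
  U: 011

XXXPPPT

Read left to right; each codeword is recognised as soon as it completes (prefix code):
  00→X | 00→X | 00→X | 0100→P | 0100→P | 0100→P | 1→T
Decoded message: XXXPPPT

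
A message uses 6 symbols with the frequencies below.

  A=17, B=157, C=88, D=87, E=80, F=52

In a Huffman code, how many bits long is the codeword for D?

2

Repeatedly merge the two smallest:
merge A(17) and F(52): 69
merge 69 and E(80): 149
merge D(87) and C(88): 175
merge 149 and B(157): 306
merge 175 and 306: 481
The subtree containing D is merged 2 times, so code length = 2.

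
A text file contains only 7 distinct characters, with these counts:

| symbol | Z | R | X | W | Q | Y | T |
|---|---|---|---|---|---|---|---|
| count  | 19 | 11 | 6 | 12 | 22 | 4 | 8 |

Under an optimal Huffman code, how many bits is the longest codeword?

4

Merge the two lowest-weight nodes at each step:
merge Y(4) and X(6): 10
merge T(8) and 10: 18
merge R(11) and W(12): 23
merge 18 and Z(19): 37
merge Q(22) and 23: 45
merge 37 and 45: 82
Maximum depth reached is 4.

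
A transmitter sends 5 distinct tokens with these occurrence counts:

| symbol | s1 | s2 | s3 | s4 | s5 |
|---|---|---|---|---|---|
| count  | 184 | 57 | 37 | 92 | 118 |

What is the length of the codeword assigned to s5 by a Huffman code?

2

Build the tree from the bottom:
combine s3(37), s2(57) → 94
combine s4(92), 94 → 186
combine s5(118), s1(184) → 302
combine 186, 302 → 488
The subtree containing s5 is merged 2 times, so code length = 2.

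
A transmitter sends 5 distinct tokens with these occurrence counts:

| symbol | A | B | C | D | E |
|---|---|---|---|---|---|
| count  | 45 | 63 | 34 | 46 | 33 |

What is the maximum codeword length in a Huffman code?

3

Merge the two lowest-weight nodes at each step:
merge E(33) and C(34): 67
merge A(45) and D(46): 91
merge B(63) and 67: 130
merge 91 and 130: 221
The first pair merged (E, C) ends up deepest, at depth 3.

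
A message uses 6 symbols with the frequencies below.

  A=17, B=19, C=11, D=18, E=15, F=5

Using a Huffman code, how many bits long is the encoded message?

217

Greedily combine the two least-frequent nodes:
merge F(5) and C(11): 16
merge E(15) and 16: 31
merge A(17) and D(18): 35
merge B(19) and 31: 50
merge 35 and 50: 85
Total encoded bits = sum of merged weights = 16 + 31 + 35 + 50 + 85 = 217.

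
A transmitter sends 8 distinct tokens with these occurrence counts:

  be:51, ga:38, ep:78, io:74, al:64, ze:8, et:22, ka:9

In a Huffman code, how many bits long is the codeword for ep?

Repeatedly merge the two smallest:
ze(8) + ka(9) → 17
17 + et(22) → 39
ga(38) + 39 → 77
be(51) + al(64) → 115
io(74) + 77 → 151
ep(78) + 115 → 193
151 + 193 → 344
ep's leaf is at depth 2, giving a 2-bit codeword.

2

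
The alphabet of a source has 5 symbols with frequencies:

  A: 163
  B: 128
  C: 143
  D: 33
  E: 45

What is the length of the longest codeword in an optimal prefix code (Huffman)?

3

Merge the two lowest-weight nodes at each step:
merge D(33) and E(45): 78
merge 78 and B(128): 206
merge C(143) and A(163): 306
merge 206 and 306: 512
The rarest symbols sit at the bottom; the longest codeword is 3 bits.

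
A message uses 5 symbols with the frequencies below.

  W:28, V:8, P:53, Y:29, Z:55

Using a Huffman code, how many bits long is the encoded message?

382

Merge the two smallest weights repeatedly:
merge V(8) and W(28): 36
merge Y(29) and 36: 65
merge P(53) and Z(55): 108
merge 65 and 108: 173
The encoded length is the sum of every internal node's weight: 36 + 65 + 108 + 173 = 382 bits.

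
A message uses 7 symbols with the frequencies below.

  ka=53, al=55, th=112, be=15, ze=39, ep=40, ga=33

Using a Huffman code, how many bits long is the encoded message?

Build the Huffman tree bottom-up:
be(15) + ga(33) → 48
ze(39) + ep(40) → 79
48 + ka(53) → 101
al(55) + 79 → 134
101 + th(112) → 213
134 + 213 → 347
The encoded length is the sum of every internal node's weight: 48 + 79 + 101 + 134 + 213 + 347 = 922 bits.

922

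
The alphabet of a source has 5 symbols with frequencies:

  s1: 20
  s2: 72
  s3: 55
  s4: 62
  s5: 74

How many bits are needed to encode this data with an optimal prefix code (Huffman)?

Merge the two smallest weights repeatedly:
s1(20) + s3(55) → 75
s4(62) + s2(72) → 134
s5(74) + 75 → 149
134 + 149 → 283
Total encoded bits = sum of merged weights = 75 + 134 + 149 + 283 = 641.

641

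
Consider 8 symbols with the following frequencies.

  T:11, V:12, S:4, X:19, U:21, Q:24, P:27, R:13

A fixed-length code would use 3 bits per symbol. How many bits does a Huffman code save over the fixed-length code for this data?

Fixed-length: 3 bits × 131 symbols = 393 bits.
Huffman merges:
combine S(4), T(11) → 15
combine V(12), R(13) → 25
combine 15, X(19) → 34
combine U(21), Q(24) → 45
combine 25, P(27) → 52
combine 34, 45 → 79
combine 52, 79 → 131
Huffman total = 15 + 25 + 34 + 45 + 52 + 79 + 131 = 381 bits.
Saving = 393 − 381 = 12 bits.

12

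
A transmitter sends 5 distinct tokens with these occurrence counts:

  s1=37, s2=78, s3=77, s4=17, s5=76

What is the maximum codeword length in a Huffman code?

3

Merge the two lowest-weight nodes at each step:
merge s4(17) and s1(37): 54
merge 54 and s5(76): 130
merge s3(77) and s2(78): 155
merge 130 and 155: 285
Maximum depth reached is 3.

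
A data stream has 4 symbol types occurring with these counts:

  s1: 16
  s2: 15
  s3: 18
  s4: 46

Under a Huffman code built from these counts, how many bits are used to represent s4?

Huffman merges, smallest pair first:
combine s2(15), s1(16) → 31
combine s3(18), 31 → 49
combine s4(46), 49 → 95
s4 sits one level below the root: a 1-bit codeword.

1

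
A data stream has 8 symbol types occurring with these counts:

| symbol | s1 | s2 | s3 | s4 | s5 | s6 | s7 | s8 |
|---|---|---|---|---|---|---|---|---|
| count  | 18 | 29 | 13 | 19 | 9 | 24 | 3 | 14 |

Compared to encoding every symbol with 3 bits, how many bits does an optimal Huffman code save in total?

17

Fixed-length: 3 bits × 129 symbols = 387 bits.
Huffman merges:
merge s7(3) and s5(9): 12
merge 12 and s3(13): 25
merge s8(14) and s1(18): 32
merge s4(19) and s6(24): 43
merge 25 and s2(29): 54
merge 32 and 43: 75
merge 54 and 75: 129
Huffman total = 12 + 25 + 32 + 43 + 54 + 75 + 129 = 370 bits.
Saving = 387 − 370 = 17 bits.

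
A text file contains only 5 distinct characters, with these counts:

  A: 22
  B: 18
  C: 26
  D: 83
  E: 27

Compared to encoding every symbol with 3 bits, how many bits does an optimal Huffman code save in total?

166

Fixed-length: 3 bits × 176 symbols = 528 bits.
Huffman merges:
combine B(18), A(22) → 40
combine C(26), E(27) → 53
combine 40, 53 → 93
combine D(83), 93 → 176
Huffman total = 40 + 53 + 93 + 176 = 362 bits.
Saving = 528 − 362 = 166 bits.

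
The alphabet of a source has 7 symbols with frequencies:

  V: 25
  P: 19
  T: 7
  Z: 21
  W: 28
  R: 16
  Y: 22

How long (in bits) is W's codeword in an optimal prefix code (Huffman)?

Build the tree from the bottom:
combine T(7), R(16) → 23
combine P(19), Z(21) → 40
combine Y(22), 23 → 45
combine V(25), W(28) → 53
combine 40, 45 → 85
combine 53, 85 → 138
W sits 2 levels below the root, so its codeword is 2 bits.

2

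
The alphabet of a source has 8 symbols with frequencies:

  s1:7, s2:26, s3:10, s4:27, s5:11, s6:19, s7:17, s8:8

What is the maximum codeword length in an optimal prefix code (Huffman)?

4

Merge the two lowest-weight nodes at each step:
s1(7) + s8(8) → 15
s3(10) + s5(11) → 21
15 + s7(17) → 32
s6(19) + 21 → 40
s2(26) + s4(27) → 53
32 + 40 → 72
53 + 72 → 125
The first pair merged (s1, s8) ends up deepest, at depth 4.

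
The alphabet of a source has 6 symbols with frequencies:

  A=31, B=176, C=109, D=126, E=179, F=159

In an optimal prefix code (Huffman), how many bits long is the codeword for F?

2

Huffman merges, smallest pair first:
merge A(31) and C(109): 140
merge D(126) and 140: 266
merge F(159) and B(176): 335
merge E(179) and 266: 445
merge 335 and 445: 780
F sits 2 levels below the root, so its codeword is 2 bits.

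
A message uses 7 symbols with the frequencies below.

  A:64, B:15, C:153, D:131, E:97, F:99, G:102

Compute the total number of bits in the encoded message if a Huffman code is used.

Build the Huffman tree bottom-up:
B(15) + A(64) → 79
79 + E(97) → 176
F(99) + G(102) → 201
D(131) + C(153) → 284
176 + 201 → 377
284 + 377 → 661
Each symbol's bit-cost is frequency × depth; summing gives 1778 bits (equivalently 79 + 176 + 201 + 284 + 377 + 661).

1778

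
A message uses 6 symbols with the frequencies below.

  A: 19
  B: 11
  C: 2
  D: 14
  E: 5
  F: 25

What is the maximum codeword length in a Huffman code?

Merge the two lowest-weight nodes at each step:
C(2) + E(5) → 7
7 + B(11) → 18
D(14) + 18 → 32
A(19) + F(25) → 44
32 + 44 → 76
The rarest symbols sit at the bottom; the longest codeword is 4 bits.

4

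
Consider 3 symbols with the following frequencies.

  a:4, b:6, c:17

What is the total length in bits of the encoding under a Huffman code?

Greedily combine the two least-frequent nodes:
combine a(4), b(6) → 10
combine 10, c(17) → 27
Total encoded bits = sum of merged weights = 10 + 27 = 37.

37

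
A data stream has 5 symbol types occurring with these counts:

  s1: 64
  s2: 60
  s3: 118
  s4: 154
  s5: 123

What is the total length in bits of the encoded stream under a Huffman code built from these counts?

Build the Huffman tree bottom-up:
combine s2(60), s1(64) → 124
combine s3(118), s5(123) → 241
combine 124, s4(154) → 278
combine 241, 278 → 519
The encoded length is the sum of every internal node's weight: 124 + 241 + 278 + 519 = 1162 bits.

1162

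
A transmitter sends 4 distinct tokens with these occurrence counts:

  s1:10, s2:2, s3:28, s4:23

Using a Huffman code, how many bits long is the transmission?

Merge the two smallest weights repeatedly:
merge s2(2) and s1(10): 12
merge 12 and s4(23): 35
merge s3(28) and 35: 63
Total encoded bits = sum of merged weights = 12 + 35 + 63 = 110.

110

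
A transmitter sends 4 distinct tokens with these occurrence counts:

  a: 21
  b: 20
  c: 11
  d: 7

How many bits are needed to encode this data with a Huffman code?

Build the Huffman tree bottom-up:
merge d(7) and c(11): 18
merge 18 and b(20): 38
merge a(21) and 38: 59
Total encoded bits = sum of merged weights = 18 + 38 + 59 = 115.

115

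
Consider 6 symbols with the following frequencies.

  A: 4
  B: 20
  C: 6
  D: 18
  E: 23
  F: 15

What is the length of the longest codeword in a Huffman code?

Merge the two lowest-weight nodes at each step:
A(4) + C(6) → 10
10 + F(15) → 25
D(18) + B(20) → 38
E(23) + 25 → 48
38 + 48 → 86
The rarest symbols sit at the bottom; the longest codeword is 4 bits.

4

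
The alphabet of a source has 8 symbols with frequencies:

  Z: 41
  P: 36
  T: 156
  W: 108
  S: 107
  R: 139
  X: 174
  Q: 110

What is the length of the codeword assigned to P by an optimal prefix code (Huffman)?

4

Huffman merges, smallest pair first:
P(36) + Z(41) → 77
77 + S(107) → 184
W(108) + Q(110) → 218
R(139) + T(156) → 295
X(174) + 184 → 358
218 + 295 → 513
358 + 513 → 871
The subtree containing P is merged 4 times, so code length = 4.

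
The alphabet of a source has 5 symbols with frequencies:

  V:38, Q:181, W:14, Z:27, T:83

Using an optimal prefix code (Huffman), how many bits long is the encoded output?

Build the Huffman tree bottom-up:
combine W(14), Z(27) → 41
combine V(38), 41 → 79
combine 79, T(83) → 162
combine 162, Q(181) → 343
Each symbol's bit-cost is frequency × depth; summing gives 625 bits (equivalently 41 + 79 + 162 + 343).

625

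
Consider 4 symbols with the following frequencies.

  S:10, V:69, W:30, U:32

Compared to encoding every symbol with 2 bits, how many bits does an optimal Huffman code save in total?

29

Fixed-length: 2 bits × 141 symbols = 282 bits.
Huffman merges:
S(10) + W(30) → 40
U(32) + 40 → 72
V(69) + 72 → 141
Huffman total = 40 + 72 + 141 = 253 bits.
Saving = 282 − 253 = 29 bits.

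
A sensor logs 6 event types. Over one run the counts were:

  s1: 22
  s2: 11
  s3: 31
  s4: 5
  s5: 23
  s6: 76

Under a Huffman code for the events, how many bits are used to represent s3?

3

Repeatedly merge the two smallest:
merge s4(5) and s2(11): 16
merge 16 and s1(22): 38
merge s5(23) and s3(31): 54
merge 38 and 54: 92
merge s6(76) and 92: 168
s3's leaf is at depth 3, giving a 3-bit codeword.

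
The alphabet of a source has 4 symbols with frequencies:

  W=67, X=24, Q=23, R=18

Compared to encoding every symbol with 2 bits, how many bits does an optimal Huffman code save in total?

Fixed-length: 2 bits × 132 symbols = 264 bits.
Huffman merges:
R(18) + Q(23) → 41
X(24) + 41 → 65
65 + W(67) → 132
Huffman total = 41 + 65 + 132 = 238 bits.
Saving = 264 − 238 = 26 bits.

26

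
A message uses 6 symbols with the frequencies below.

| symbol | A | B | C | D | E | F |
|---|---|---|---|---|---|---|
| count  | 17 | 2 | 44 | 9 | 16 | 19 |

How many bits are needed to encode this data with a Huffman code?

Build the Huffman tree bottom-up:
merge B(2) and D(9): 11
merge 11 and E(16): 27
merge A(17) and F(19): 36
merge 27 and 36: 63
merge C(44) and 63: 107
Total encoded bits = sum of merged weights = 11 + 27 + 36 + 63 + 107 = 244.

244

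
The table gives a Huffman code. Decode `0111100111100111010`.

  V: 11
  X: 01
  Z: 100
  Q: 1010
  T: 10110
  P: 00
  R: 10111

Read left to right; each codeword is recognised as soon as it completes (prefix code):
  01→X | 11→V | 100→Z | 11→V | 11→V | 00→P | 11→V | 1010→Q
Decoded message: XVZVVPVQ

XVZVVPVQ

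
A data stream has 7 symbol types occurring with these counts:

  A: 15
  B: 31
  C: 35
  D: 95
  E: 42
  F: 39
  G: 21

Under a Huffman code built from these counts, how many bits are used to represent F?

Build the tree from the bottom:
A(15) + G(21) → 36
B(31) + C(35) → 66
36 + F(39) → 75
E(42) + 66 → 108
75 + D(95) → 170
108 + 170 → 278
F sits 3 levels below the root, so its codeword is 3 bits.

3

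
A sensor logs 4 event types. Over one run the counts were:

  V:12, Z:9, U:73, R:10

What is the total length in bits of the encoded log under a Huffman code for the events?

154

Greedily combine the two least-frequent nodes:
Z(9) + R(10) → 19
V(12) + 19 → 31
31 + U(73) → 104
Each symbol's bit-cost is frequency × depth; summing gives 154 bits (equivalently 19 + 31 + 104).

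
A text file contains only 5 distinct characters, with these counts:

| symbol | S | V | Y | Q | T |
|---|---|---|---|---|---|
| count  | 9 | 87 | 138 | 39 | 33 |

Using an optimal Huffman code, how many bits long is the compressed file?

597

Merge the two smallest weights repeatedly:
combine S(9), T(33) → 42
combine Q(39), 42 → 81
combine 81, V(87) → 168
combine Y(138), 168 → 306
Each symbol's bit-cost is frequency × depth; summing gives 597 bits (equivalently 42 + 81 + 168 + 306).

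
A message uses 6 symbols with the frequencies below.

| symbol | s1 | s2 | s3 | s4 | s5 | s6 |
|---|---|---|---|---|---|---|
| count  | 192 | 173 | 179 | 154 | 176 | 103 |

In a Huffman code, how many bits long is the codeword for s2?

3

Huffman merges, smallest pair first:
merge s6(103) and s4(154): 257
merge s2(173) and s5(176): 349
merge s3(179) and s1(192): 371
merge 257 and 349: 606
merge 371 and 606: 977
s2's leaf is at depth 3, giving a 3-bit codeword.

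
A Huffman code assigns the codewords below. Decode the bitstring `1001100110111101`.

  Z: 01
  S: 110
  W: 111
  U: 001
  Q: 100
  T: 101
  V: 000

Read left to right; each codeword is recognised as soon as it completes (prefix code):
  100→Q | 110→S | 01→Z | 101→T | 111→W | 01→Z
Decoded message: QSZTWZ

QSZTWZ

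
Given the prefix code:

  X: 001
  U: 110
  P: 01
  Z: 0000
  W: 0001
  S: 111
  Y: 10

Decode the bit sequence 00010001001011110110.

WWXPSPY

Read left to right; each codeword is recognised as soon as it completes (prefix code):
  0001→W | 0001→W | 001→X | 01→P | 111→S | 01→P | 10→Y
Decoded message: WWXPSPY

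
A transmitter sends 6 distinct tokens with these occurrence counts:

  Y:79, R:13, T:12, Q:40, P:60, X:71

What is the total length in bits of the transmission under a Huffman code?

640

Build the Huffman tree bottom-up:
merge T(12) and R(13): 25
merge 25 and Q(40): 65
merge P(60) and 65: 125
merge X(71) and Y(79): 150
merge 125 and 150: 275
The encoded length is the sum of every internal node's weight: 25 + 65 + 125 + 150 + 275 = 640 bits.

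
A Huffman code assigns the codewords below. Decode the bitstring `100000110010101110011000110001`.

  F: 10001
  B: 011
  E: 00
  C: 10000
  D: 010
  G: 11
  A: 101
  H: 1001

Read left to right; each codeword is recognised as soon as it completes (prefix code):
  10000→C | 011→B | 00→E | 101→A | 011→B | 1001→H | 10001→F | 10001→F
Decoded message: CBEABHFF

CBEABHFF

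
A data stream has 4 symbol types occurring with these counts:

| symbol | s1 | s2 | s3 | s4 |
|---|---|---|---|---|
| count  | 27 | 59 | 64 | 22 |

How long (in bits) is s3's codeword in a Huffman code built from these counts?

1

Huffman merges, smallest pair first:
combine s4(22), s1(27) → 49
combine 49, s2(59) → 108
combine s3(64), 108 → 172
s3 is merged only at the final step, so code length = 1.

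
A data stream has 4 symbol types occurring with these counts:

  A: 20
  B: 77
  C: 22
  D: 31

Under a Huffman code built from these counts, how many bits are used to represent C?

3

Huffman merges, smallest pair first:
combine A(20), C(22) → 42
combine D(31), 42 → 73
combine 73, B(77) → 150
C's leaf is at depth 3, giving a 3-bit codeword.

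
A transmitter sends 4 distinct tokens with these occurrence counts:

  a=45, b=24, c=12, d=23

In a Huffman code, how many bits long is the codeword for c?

3

Build the tree from the bottom:
combine c(12), d(23) → 35
combine b(24), 35 → 59
combine a(45), 59 → 104
c's leaf is at depth 3, giving a 3-bit codeword.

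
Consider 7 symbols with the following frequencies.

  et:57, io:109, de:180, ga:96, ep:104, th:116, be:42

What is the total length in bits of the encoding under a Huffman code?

Greedily combine the two least-frequent nodes:
merge be(42) and et(57): 99
merge ga(96) and 99: 195
merge ep(104) and io(109): 213
merge th(116) and de(180): 296
merge 195 and 213: 408
merge 296 and 408: 704
Total encoded bits = sum of merged weights = 99 + 195 + 213 + 296 + 408 + 704 = 1915.

1915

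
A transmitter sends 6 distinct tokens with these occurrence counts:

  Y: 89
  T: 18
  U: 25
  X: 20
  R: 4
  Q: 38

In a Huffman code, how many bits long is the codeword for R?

4

Huffman merges, smallest pair first:
merge R(4) and T(18): 22
merge X(20) and 22: 42
merge U(25) and Q(38): 63
merge 42 and 63: 105
merge Y(89) and 105: 194
R's leaf is at depth 4, giving a 4-bit codeword.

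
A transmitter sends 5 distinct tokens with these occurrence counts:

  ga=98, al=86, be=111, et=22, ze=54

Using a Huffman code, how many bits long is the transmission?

818

Build the Huffman tree bottom-up:
merge et(22) and ze(54): 76
merge 76 and al(86): 162
merge ga(98) and be(111): 209
merge 162 and 209: 371
Each symbol's bit-cost is frequency × depth; summing gives 818 bits (equivalently 76 + 162 + 209 + 371).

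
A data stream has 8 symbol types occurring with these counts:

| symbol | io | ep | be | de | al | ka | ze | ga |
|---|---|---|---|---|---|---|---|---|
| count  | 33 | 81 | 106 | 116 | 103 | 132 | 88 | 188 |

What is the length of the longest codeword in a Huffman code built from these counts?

4

Merge the two lowest-weight nodes at each step:
merge io(33) and ep(81): 114
merge ze(88) and al(103): 191
merge be(106) and 114: 220
merge de(116) and ka(132): 248
merge ga(188) and 191: 379
merge 220 and 248: 468
merge 379 and 468: 847
Maximum depth reached is 4.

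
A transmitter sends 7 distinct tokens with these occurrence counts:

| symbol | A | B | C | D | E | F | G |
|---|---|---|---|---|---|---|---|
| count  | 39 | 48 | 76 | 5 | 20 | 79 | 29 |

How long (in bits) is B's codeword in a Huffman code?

3

Build the tree from the bottom:
combine D(5), E(20) → 25
combine 25, G(29) → 54
combine A(39), B(48) → 87
combine 54, C(76) → 130
combine F(79), 87 → 166
combine 130, 166 → 296
The subtree containing B is merged 3 times, so code length = 3.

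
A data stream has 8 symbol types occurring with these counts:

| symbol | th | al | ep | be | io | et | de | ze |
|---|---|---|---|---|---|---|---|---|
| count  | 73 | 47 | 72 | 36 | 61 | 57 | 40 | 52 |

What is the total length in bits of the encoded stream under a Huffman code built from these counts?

Greedily combine the two least-frequent nodes:
merge be(36) and de(40): 76
merge al(47) and ze(52): 99
merge et(57) and io(61): 118
merge ep(72) and th(73): 145
merge 76 and 99: 175
merge 118 and 145: 263
merge 175 and 263: 438
Each symbol's bit-cost is frequency × depth; summing gives 1314 bits (equivalently 76 + 99 + 118 + 145 + 175 + 263 + 438).

1314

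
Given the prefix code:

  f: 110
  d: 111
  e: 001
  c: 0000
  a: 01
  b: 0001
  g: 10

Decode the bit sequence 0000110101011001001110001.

Read left to right; each codeword is recognised as soon as it completes (prefix code):
  0000→c | 110→f | 10→g | 10→g | 110→f | 01→a | 001→e | 110→f | 001→e
Decoded message: cfggfaefe

cfggfaefe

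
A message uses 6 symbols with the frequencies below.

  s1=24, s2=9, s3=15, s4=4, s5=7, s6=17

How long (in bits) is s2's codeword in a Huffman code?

3

Repeatedly merge the two smallest:
combine s4(4), s5(7) → 11
combine s2(9), 11 → 20
combine s3(15), s6(17) → 32
combine 20, s1(24) → 44
combine 32, 44 → 76
The subtree containing s2 is merged 3 times, so code length = 3.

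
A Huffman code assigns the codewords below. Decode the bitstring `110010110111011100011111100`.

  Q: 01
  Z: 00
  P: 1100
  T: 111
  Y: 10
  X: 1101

Read left to right; each codeword is recognised as soon as it completes (prefix code):
  1100→P | 10→Y | 1101→X | 1101→X | 1100→P | 01→Q | 111→T | 1100→P
Decoded message: PYXXPQTP

PYXXPQTP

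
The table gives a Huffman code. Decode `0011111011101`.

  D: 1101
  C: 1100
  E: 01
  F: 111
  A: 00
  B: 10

AFDD

Read left to right; each codeword is recognised as soon as it completes (prefix code):
  00→A | 111→F | 1101→D | 1101→D
Decoded message: AFDD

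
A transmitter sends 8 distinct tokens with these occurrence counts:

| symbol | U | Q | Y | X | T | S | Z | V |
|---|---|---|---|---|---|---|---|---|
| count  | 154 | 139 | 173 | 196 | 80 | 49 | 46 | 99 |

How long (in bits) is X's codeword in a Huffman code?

2

Repeatedly merge the two smallest:
Z(46) + S(49) → 95
T(80) + 95 → 175
V(99) + Q(139) → 238
U(154) + Y(173) → 327
175 + X(196) → 371
238 + 327 → 565
371 + 565 → 936
X's leaf is at depth 2, giving a 2-bit codeword.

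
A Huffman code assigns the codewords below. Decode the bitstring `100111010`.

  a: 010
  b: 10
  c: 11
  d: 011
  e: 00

bdbb

Read left to right; each codeword is recognised as soon as it completes (prefix code):
  10→b | 011→d | 10→b | 10→b
Decoded message: bdbb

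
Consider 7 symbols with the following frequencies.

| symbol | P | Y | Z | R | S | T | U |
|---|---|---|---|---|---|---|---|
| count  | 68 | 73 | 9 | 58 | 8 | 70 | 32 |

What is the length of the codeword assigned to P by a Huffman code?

Huffman merges, smallest pair first:
combine S(8), Z(9) → 17
combine 17, U(32) → 49
combine 49, R(58) → 107
combine P(68), T(70) → 138
combine Y(73), 107 → 180
combine 138, 180 → 318
P's leaf is at depth 2, giving a 2-bit codeword.

2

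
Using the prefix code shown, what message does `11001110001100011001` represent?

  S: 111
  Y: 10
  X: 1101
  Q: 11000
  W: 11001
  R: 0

WQQW

Read left to right; each codeword is recognised as soon as it completes (prefix code):
  11001→W | 11000→Q | 11000→Q | 11001→W
Decoded message: WQQW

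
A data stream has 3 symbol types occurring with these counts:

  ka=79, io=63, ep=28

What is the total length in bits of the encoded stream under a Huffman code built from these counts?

261

Build the Huffman tree bottom-up:
merge ep(28) and io(63): 91
merge ka(79) and 91: 170
The encoded length is the sum of every internal node's weight: 91 + 170 = 261 bits.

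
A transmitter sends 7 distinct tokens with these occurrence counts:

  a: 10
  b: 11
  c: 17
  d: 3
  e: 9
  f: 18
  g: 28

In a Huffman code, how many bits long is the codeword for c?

Repeatedly merge the two smallest:
d(3) + e(9) → 12
a(10) + b(11) → 21
12 + c(17) → 29
f(18) + 21 → 39
g(28) + 29 → 57
39 + 57 → 96
c's leaf is at depth 3, giving a 3-bit codeword.

3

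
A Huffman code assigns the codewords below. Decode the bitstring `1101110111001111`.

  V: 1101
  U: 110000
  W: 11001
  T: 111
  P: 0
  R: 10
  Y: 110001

Read left to right; each codeword is recognised as soon as it completes (prefix code):
  1101→V | 1101→V | 11001→W | 111→T
Decoded message: VVWT

VVWT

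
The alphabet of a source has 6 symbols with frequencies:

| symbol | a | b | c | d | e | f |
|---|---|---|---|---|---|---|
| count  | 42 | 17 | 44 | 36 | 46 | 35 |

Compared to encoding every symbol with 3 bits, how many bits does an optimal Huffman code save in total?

90

Fixed-length: 3 bits × 220 symbols = 660 bits.
Huffman merges:
merge b(17) and f(35): 52
merge d(36) and a(42): 78
merge c(44) and e(46): 90
merge 52 and 78: 130
merge 90 and 130: 220
Huffman total = 52 + 78 + 90 + 130 + 220 = 570 bits.
Saving = 660 − 570 = 90 bits.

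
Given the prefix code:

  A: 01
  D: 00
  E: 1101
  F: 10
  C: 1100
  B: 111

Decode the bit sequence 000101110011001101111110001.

DAACCEBCA

Read left to right; each codeword is recognised as soon as it completes (prefix code):
  00→D | 01→A | 01→A | 1100→C | 1100→C | 1101→E | 111→B | 1100→C | 01→A
Decoded message: DAACCEBCA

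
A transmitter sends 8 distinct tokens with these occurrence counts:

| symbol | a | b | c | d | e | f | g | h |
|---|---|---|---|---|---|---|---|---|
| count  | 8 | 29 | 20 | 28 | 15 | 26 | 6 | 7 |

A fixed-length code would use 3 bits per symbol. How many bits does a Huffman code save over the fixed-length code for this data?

Fixed-length: 3 bits × 139 symbols = 417 bits.
Huffman merges:
merge g(6) and h(7): 13
merge a(8) and 13: 21
merge e(15) and c(20): 35
merge 21 and f(26): 47
merge d(28) and b(29): 57
merge 35 and 47: 82
merge 57 and 82: 139
Huffman total = 13 + 21 + 35 + 47 + 57 + 82 + 139 = 394 bits.
Saving = 417 − 394 = 23 bits.

23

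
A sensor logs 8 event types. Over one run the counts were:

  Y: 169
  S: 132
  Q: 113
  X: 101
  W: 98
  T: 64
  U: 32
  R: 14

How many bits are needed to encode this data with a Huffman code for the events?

2024

Build the Huffman tree bottom-up:
combine R(14), U(32) → 46
combine 46, T(64) → 110
combine W(98), X(101) → 199
combine 110, Q(113) → 223
combine S(132), Y(169) → 301
combine 199, 223 → 422
combine 301, 422 → 723
The encoded length is the sum of every internal node's weight: 46 + 110 + 199 + 223 + 301 + 422 + 723 = 2024 bits.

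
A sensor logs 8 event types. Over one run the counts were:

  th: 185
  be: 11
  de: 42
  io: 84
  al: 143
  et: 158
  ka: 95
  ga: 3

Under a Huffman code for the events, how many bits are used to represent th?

2

Build the tree from the bottom:
merge ga(3) and be(11): 14
merge 14 and de(42): 56
merge 56 and io(84): 140
merge ka(95) and 140: 235
merge al(143) and et(158): 301
merge th(185) and 235: 420
merge 301 and 420: 721
th sits 2 levels below the root, so its codeword is 2 bits.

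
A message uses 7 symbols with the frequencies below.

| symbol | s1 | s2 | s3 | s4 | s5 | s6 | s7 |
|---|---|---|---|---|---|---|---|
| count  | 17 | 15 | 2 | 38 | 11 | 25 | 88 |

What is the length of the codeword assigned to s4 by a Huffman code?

Build the tree from the bottom:
merge s3(2) and s5(11): 13
merge 13 and s2(15): 28
merge s1(17) and s6(25): 42
merge 28 and s4(38): 66
merge 42 and 66: 108
merge s7(88) and 108: 196
s4's leaf is at depth 3, giving a 3-bit codeword.

3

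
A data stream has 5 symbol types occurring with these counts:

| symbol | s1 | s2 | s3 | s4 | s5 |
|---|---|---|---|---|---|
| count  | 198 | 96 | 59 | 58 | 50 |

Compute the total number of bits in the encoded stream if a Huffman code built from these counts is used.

987

Greedily combine the two least-frequent nodes:
merge s5(50) and s4(58): 108
merge s3(59) and s2(96): 155
merge 108 and 155: 263
merge s1(198) and 263: 461
The encoded length is the sum of every internal node's weight: 108 + 155 + 263 + 461 = 987 bits.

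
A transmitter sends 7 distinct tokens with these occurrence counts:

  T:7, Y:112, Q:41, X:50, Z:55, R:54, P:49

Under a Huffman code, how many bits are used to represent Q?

4

Build the tree from the bottom:
merge T(7) and Q(41): 48
merge 48 and P(49): 97
merge X(50) and R(54): 104
merge Z(55) and 97: 152
merge 104 and Y(112): 216
merge 152 and 216: 368
Q's leaf is at depth 4, giving a 4-bit codeword.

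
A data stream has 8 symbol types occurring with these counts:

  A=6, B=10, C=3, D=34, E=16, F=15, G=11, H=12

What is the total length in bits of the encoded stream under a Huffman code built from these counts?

296

Build the Huffman tree bottom-up:
C(3) + A(6) → 9
9 + B(10) → 19
G(11) + H(12) → 23
F(15) + E(16) → 31
19 + 23 → 42
31 + D(34) → 65
42 + 65 → 107
Total encoded bits = sum of merged weights = 9 + 19 + 23 + 31 + 42 + 65 + 107 = 296.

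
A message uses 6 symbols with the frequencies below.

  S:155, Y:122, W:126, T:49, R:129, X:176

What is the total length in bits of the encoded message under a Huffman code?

1940

Build the Huffman tree bottom-up:
T(49) + Y(122) → 171
W(126) + R(129) → 255
S(155) + 171 → 326
X(176) + 255 → 431
326 + 431 → 757
The encoded length is the sum of every internal node's weight: 171 + 255 + 326 + 431 + 757 = 1940 bits.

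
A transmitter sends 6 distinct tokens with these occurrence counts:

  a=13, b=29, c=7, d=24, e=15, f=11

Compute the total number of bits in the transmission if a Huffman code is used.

244

Merge the two smallest weights repeatedly:
merge c(7) and f(11): 18
merge a(13) and e(15): 28
merge 18 and d(24): 42
merge 28 and b(29): 57
merge 42 and 57: 99
The encoded length is the sum of every internal node's weight: 18 + 28 + 42 + 57 + 99 = 244 bits.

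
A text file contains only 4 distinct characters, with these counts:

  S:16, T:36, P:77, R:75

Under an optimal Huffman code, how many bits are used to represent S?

3

Build the tree from the bottom:
merge S(16) and T(36): 52
merge 52 and R(75): 127
merge P(77) and 127: 204
S's leaf is at depth 3, giving a 3-bit codeword.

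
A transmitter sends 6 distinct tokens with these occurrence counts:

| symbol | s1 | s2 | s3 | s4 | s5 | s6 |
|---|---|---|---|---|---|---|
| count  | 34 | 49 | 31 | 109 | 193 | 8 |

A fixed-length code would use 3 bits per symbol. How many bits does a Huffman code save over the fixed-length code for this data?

383

Fixed-length: 3 bits × 424 symbols = 1272 bits.
Huffman merges:
combine s6(8), s3(31) → 39
combine s1(34), 39 → 73
combine s2(49), 73 → 122
combine s4(109), 122 → 231
combine s5(193), 231 → 424
Huffman total = 39 + 73 + 122 + 231 + 424 = 889 bits.
Saving = 1272 − 889 = 383 bits.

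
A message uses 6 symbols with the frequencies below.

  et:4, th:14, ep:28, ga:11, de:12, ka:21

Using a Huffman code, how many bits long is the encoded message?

221

Build the Huffman tree bottom-up:
et(4) + ga(11) → 15
de(12) + th(14) → 26
15 + ka(21) → 36
26 + ep(28) → 54
36 + 54 → 90
Each symbol's bit-cost is frequency × depth; summing gives 221 bits (equivalently 15 + 26 + 36 + 54 + 90).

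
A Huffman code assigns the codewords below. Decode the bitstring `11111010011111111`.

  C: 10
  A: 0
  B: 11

Read left to right; each codeword is recognised as soon as it completes (prefix code):
  11→B | 11→B | 10→C | 10→C | 0→A | 11→B | 11→B | 11→B | 11→B
Decoded message: BBCCABBBB

BBCCABBBB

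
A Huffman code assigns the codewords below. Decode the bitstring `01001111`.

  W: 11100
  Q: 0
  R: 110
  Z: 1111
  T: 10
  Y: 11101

Read left to right; each codeword is recognised as soon as it completes (prefix code):
  0→Q | 10→T | 0→Q | 1111→Z
Decoded message: QTQZ

QTQZ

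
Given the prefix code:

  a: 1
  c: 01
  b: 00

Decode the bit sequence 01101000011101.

cacbbaaac

Read left to right; each codeword is recognised as soon as it completes (prefix code):
  01→c | 1→a | 01→c | 00→b | 00→b | 1→a | 1→a | 1→a | 01→c
Decoded message: cacbbaaac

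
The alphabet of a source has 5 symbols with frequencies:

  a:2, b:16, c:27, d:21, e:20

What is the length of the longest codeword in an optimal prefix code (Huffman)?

Merge the two lowest-weight nodes at each step:
combine a(2), b(16) → 18
combine 18, e(20) → 38
combine d(21), c(27) → 48
combine 38, 48 → 86
Maximum depth reached is 3.

3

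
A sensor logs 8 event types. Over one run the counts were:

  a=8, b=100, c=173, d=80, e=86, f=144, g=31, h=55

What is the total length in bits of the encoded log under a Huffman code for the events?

Build the Huffman tree bottom-up:
merge a(8) and g(31): 39
merge 39 and h(55): 94
merge d(80) and e(86): 166
merge 94 and b(100): 194
merge f(144) and 166: 310
merge c(173) and 194: 367
merge 310 and 367: 677
Total encoded bits = sum of merged weights = 39 + 94 + 166 + 194 + 310 + 367 + 677 = 1847.

1847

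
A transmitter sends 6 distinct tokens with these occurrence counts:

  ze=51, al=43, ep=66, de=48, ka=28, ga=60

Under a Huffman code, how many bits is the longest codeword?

Merge the two lowest-weight nodes at each step:
combine ka(28), al(43) → 71
combine de(48), ze(51) → 99
combine ga(60), ep(66) → 126
combine 71, 99 → 170
combine 126, 170 → 296
Maximum depth reached is 3.

3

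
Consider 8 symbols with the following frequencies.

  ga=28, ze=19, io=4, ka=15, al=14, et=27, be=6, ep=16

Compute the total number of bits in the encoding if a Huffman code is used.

366

Build the Huffman tree bottom-up:
merge io(4) and be(6): 10
merge 10 and al(14): 24
merge ka(15) and ep(16): 31
merge ze(19) and 24: 43
merge et(27) and ga(28): 55
merge 31 and 43: 74
merge 55 and 74: 129
Total encoded bits = sum of merged weights = 10 + 24 + 31 + 43 + 55 + 74 + 129 = 366.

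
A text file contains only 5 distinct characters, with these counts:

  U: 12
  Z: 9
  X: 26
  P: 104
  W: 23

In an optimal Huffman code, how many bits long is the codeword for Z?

Huffman merges, smallest pair first:
merge Z(9) and U(12): 21
merge 21 and W(23): 44
merge X(26) and 44: 70
merge 70 and P(104): 174
Z sits 4 levels below the root, so its codeword is 4 bits.

4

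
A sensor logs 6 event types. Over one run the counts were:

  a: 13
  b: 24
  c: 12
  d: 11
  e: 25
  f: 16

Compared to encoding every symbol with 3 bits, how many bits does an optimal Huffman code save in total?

49

Fixed-length: 3 bits × 101 symbols = 303 bits.
Huffman merges:
combine d(11), c(12) → 23
combine a(13), f(16) → 29
combine 23, b(24) → 47
combine e(25), 29 → 54
combine 47, 54 → 101
Huffman total = 23 + 29 + 47 + 54 + 101 = 254 bits.
Saving = 303 − 254 = 49 bits.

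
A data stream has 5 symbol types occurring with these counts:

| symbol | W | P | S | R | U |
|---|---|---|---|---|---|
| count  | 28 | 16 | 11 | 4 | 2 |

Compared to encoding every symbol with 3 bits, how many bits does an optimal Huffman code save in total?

Fixed-length: 3 bits × 61 symbols = 183 bits.
Huffman merges:
U(2) + R(4) → 6
6 + S(11) → 17
P(16) + 17 → 33
W(28) + 33 → 61
Huffman total = 6 + 17 + 33 + 61 = 117 bits.
Saving = 183 − 117 = 66 bits.

66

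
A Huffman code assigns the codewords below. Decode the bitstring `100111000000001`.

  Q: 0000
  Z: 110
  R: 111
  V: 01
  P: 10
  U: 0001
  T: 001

PVZQU

Read left to right; each codeword is recognised as soon as it completes (prefix code):
  10→P | 01→V | 110→Z | 0000→Q | 0001→U
Decoded message: PVZQU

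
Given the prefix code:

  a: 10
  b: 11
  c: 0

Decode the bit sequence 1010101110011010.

Read left to right; each codeword is recognised as soon as it completes (prefix code):
  10→a | 10→a | 10→a | 11→b | 10→a | 0→c | 11→b | 0→c | 10→a
Decoded message: aaabacbca

aaabacbca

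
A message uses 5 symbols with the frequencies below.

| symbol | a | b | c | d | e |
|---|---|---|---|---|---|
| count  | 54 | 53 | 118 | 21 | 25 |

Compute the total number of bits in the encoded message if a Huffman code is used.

Merge the two smallest weights repeatedly:
combine d(21), e(25) → 46
combine 46, b(53) → 99
combine a(54), 99 → 153
combine c(118), 153 → 271
The encoded length is the sum of every internal node's weight: 46 + 99 + 153 + 271 = 569 bits.

569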